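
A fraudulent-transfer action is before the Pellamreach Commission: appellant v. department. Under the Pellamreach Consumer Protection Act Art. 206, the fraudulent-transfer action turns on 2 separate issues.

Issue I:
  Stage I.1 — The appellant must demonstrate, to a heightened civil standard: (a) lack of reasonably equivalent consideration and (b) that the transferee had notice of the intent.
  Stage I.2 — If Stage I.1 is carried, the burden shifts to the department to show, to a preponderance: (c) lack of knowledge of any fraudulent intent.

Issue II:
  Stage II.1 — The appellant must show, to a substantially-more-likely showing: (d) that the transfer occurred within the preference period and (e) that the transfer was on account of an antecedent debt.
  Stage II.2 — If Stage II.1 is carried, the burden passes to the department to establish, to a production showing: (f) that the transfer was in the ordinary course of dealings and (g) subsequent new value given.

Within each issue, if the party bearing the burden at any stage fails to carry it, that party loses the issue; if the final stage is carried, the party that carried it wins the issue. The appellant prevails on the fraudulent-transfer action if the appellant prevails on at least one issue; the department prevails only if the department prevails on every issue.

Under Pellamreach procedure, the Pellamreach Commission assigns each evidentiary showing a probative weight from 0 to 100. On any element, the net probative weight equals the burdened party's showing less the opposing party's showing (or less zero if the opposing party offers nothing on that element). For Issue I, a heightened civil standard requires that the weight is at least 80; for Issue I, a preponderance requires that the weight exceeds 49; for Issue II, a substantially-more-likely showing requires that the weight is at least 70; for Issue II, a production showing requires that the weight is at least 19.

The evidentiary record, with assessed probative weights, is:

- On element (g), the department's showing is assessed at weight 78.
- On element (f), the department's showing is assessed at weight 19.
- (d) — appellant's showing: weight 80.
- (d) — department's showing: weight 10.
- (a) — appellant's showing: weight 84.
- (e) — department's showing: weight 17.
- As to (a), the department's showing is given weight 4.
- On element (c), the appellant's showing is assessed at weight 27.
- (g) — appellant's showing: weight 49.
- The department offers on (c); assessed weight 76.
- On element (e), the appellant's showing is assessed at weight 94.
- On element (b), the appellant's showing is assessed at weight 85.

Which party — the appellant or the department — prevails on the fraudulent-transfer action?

— Issue I —
At Stage I.1 the appellant must meet a heightened civil standard (weight is at least 80): on (a) the weight is 84 less the opposing 4 gives net 80, which does reach 80, so (a) meets the standard; on (b) the weight is 85, ≥ 80, so (b) meets the standard.
  Stage I.1 carried; the burden shifts to the department.
At Stage I.2 the department must meet a preponderance (weight exceeds 49): on (c) the weight is 76 less the opposing 27 gives net 49, which does not exceed 49, so (c) does not meet the standard.
  Stage I.2 not carried; the department fails its burden.
So the appellant prevails on this issue.
— Issue II —
Stage II.1 — burden on appellant; standard: a substantially-more-likely showing (weight is at least 70).
    (d): 80 − 10 = 70 ≥ 70 [met]
    (e): 94 − 17 = 77 ≥ 70 [met]
  The appellant carries Stage II.1; the department now bears the burden.
Stage II.2 — burden on department; standard: a production showing (weight is at least 19).
    (f): 19 ≥ 19 [met]
    (g): 78 − 49 = 29 ≥ 19 [met]
  Stage II.2 carried; the final stage is satisfied.
All stages carried — the department prevails on this issue.
Per-issue: Issue I → appellant; Issue II → department. The appellant must prevail on at least one issue; overall, the appellant prevails.

appellant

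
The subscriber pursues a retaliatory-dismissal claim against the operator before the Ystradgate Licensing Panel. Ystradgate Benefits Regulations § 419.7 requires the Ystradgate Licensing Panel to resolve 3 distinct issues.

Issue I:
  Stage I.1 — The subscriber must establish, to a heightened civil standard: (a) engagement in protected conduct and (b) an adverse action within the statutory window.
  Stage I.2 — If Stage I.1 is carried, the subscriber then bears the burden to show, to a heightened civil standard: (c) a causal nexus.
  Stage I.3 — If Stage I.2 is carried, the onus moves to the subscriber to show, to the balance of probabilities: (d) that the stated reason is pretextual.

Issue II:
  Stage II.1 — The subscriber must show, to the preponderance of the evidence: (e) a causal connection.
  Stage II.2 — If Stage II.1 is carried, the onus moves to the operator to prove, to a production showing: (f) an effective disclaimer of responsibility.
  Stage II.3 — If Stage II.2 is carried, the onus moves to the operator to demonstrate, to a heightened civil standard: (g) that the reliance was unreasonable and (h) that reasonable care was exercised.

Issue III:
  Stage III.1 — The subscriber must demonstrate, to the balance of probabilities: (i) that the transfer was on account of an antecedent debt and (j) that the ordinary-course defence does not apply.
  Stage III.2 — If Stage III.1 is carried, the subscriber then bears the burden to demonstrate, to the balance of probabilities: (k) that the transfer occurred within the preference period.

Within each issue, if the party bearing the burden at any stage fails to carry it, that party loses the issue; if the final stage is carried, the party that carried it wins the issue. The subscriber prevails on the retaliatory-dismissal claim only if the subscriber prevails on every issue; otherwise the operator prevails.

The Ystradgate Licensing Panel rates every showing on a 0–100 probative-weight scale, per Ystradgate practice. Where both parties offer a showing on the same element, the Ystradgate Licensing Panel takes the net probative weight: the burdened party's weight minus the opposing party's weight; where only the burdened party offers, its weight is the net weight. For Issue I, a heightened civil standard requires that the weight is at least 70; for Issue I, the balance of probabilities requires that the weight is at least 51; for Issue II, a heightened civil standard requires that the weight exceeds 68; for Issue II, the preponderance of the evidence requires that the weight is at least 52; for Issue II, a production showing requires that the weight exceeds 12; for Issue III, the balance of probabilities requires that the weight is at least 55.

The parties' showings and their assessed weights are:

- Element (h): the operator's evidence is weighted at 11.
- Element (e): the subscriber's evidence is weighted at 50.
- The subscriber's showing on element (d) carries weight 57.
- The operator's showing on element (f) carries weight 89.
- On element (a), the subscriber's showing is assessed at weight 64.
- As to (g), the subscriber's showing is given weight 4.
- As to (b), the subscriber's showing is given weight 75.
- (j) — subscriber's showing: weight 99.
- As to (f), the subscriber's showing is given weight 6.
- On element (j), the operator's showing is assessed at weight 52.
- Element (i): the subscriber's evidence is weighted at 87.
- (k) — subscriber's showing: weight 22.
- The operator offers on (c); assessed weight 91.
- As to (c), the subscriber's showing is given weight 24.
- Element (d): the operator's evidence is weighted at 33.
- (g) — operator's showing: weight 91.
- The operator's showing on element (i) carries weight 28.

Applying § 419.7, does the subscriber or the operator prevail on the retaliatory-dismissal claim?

— Issue I —
Stage I.1 — burden on subscriber; standard: a heightened civil standard (weight is at least 70).
    (a): 64 < 70 [not met]
    (b): 75 ≥ 70 [met]
  Stage I.1 not carried; the subscriber fails its burden.
The operator prevails on this issue.
— Issue II —
At Stage II.1 the subscriber must meet the preponderance of the evidence (weight is at least 52): on (e) the weight is 50, which does not reach 52, so (e) does not meet the standard.
  The subscriber does not carry Stage II.1.
The analysis ends at Stage II.1; the operator prevails on this issue.
— Issue III —
Stage III.1 (subscriber, the balance of probabilities, weight is at least 55): (i) net 87−28=59 ≥ 55 — meets; (j) net 99−52=47 < 55 — fails.
  The subscriber does not carry Stage III.1.
The operator prevails on this issue.
Per-issue: Issue I → operator; Issue II → operator; Issue III → operator. The subscriber must prevail on every issue; overall, the operator prevails.

operator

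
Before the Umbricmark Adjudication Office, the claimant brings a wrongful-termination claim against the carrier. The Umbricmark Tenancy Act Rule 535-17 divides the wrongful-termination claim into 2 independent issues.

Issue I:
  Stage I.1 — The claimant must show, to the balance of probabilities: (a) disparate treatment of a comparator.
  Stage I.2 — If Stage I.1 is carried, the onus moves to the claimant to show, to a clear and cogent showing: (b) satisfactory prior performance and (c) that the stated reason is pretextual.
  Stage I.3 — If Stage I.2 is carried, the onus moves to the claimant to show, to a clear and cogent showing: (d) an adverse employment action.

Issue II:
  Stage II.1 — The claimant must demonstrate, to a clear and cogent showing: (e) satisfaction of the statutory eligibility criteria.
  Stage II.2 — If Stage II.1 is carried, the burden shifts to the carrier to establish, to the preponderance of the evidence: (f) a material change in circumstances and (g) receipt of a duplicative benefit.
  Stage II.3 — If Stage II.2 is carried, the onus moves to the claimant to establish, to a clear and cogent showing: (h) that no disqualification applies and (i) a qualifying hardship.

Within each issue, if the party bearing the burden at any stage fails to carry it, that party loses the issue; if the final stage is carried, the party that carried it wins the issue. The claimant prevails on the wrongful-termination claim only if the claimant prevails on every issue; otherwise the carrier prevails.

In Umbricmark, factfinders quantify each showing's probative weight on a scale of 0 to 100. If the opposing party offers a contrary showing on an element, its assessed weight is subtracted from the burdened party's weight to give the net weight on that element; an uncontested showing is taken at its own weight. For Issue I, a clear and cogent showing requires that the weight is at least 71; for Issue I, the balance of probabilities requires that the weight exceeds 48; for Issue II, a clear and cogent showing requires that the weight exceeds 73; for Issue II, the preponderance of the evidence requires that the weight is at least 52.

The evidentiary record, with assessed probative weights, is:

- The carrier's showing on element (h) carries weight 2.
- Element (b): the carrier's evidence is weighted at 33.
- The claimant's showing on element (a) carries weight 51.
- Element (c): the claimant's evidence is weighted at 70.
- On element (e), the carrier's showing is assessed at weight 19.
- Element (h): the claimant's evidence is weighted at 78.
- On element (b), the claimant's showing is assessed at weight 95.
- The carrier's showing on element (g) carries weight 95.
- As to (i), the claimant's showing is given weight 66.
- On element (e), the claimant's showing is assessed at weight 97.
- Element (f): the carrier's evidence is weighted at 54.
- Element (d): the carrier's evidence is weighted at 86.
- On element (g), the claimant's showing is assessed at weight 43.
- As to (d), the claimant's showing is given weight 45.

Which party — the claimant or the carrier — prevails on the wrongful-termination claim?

— Issue I —
At Stage I.1 the claimant must meet the balance of probabilities (weight exceeds 48): on (a) the weight is 51, > 48, so (a) meets the standard.
  All elements met. The claimant retains the burden for Stage I.2.
At Stage I.2 the claimant must meet a clear and cogent showing (weight is at least 71): on (b) the weight is 95 less the opposing 33 gives net 62, which does not reach 71, so (b) does not meet the standard; on (c) the weight is 70, which does not reach 71, so (c) does not meet the standard.
  Not every element is met, so the claimant fails to carry Stage I.2.
So the carrier prevails on this issue.
— Issue II —
Stage II.1 — burden on claimant; standard: a clear and cogent showing (weight exceeds 73).
    (e): 97 − 19 = 78 > 73 [met]
  Stage II.1 carried; the burden shifts to the carrier.
Stage II.2 — burden on carrier; standard: the preponderance of the evidence (weight is at least 52).
    (f): 54 ≥ 52 [met]
    (g): 95 − 43 = 52 ≥ 52 [met]
  The carrier carries Stage II.2; the claimant now bears the burden.
Stage II.3 — burden on claimant; standard: a clear and cogent showing (weight exceeds 73).
    (h): 78 − 2 = 76 > 73 [met]
    (i): 66 ≤ 73 [not met]
  The claimant does not carry Stage II.3.
The carrier prevails on this issue.
Per-issue: Issue I → carrier; Issue II → carrier. The claimant must prevail on every issue; overall, the carrier prevails.

carrier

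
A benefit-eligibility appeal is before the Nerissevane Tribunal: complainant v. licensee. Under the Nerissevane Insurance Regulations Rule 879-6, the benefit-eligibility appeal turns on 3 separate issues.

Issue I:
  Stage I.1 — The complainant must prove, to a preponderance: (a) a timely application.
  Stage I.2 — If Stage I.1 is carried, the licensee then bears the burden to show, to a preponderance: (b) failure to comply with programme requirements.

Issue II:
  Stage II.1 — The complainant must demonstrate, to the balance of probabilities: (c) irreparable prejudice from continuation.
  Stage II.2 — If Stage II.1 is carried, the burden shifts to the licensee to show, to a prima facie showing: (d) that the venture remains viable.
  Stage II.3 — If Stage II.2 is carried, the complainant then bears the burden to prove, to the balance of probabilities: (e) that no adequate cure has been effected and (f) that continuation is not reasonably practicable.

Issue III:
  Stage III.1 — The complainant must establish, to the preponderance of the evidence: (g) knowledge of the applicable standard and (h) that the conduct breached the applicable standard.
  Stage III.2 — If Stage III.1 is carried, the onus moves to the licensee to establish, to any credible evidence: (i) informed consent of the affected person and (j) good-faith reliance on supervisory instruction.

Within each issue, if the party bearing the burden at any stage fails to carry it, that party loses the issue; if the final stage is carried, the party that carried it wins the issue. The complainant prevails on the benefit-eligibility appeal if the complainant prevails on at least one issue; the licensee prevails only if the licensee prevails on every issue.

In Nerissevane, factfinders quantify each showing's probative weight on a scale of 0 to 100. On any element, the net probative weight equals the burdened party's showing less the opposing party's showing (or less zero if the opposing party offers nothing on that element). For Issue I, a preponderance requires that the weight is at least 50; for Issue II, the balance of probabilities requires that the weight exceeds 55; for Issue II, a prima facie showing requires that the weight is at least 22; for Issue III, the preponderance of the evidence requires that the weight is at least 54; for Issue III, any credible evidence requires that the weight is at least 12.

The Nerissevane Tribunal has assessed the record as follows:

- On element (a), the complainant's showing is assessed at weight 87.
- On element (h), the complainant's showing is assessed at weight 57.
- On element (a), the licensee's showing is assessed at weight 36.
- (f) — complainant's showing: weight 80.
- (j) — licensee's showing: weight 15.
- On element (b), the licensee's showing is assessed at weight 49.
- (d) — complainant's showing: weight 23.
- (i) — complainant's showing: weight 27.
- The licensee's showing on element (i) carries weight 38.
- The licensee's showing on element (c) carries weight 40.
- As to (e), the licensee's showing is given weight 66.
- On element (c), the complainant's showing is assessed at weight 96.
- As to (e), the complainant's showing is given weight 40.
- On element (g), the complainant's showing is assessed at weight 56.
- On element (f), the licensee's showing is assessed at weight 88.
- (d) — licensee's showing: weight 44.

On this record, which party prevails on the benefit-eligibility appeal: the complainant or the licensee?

— Issue I —
Stage I.1 — burden on complainant; standard: a preponderance (weight is at least 50).
    (a): 87 − 36 = 51 ≥ 50 [met]
  All elements met. The burden passes to the licensee.
Stage I.2 — burden on licensee; standard: a preponderance (weight is at least 50).
    (b): 49 < 50 [not met]
  Stage I.2 not carried; the licensee fails its burden.
The analysis ends at Stage I.2; the complainant prevails on this issue.
— Issue II —
Stage II.1 (complainant, the balance of probabilities, weight exceeds 55): (c) net 96−40=56 > 55 — meets.
  Stage II.1 carried; the burden shifts to the licensee.
Stage II.2 (licensee, a prima facie showing, weight is at least 22): (d) net 44−23=21 < 22 — fails.
  Not every element is met, so the licensee fails to carry Stage II.2.
The complainant prevails on this issue.
— Issue III —
Stage III.1 (complainant, the preponderance of the evidence, weight is at least 54): (g) 56 ≥ 54 — meets; (h) 57 ≥ 54 — meets.
  Stage III.1 is satisfied; the onus moves to the licensee.
Stage III.2 (licensee, any credible evidence, weight is at least 12): (i) net 38−27=11 < 12 — fails; (j) 15 ≥ 12 — meets.
  The licensee does not carry Stage III.2.
The analysis ends at Stage III.2; the complainant prevails on this issue.
Per-issue: Issue I → complainant; Issue II → complainant; Issue III → complainant. The complainant must prevail on at least one issue; overall, the complainant prevails.

complainant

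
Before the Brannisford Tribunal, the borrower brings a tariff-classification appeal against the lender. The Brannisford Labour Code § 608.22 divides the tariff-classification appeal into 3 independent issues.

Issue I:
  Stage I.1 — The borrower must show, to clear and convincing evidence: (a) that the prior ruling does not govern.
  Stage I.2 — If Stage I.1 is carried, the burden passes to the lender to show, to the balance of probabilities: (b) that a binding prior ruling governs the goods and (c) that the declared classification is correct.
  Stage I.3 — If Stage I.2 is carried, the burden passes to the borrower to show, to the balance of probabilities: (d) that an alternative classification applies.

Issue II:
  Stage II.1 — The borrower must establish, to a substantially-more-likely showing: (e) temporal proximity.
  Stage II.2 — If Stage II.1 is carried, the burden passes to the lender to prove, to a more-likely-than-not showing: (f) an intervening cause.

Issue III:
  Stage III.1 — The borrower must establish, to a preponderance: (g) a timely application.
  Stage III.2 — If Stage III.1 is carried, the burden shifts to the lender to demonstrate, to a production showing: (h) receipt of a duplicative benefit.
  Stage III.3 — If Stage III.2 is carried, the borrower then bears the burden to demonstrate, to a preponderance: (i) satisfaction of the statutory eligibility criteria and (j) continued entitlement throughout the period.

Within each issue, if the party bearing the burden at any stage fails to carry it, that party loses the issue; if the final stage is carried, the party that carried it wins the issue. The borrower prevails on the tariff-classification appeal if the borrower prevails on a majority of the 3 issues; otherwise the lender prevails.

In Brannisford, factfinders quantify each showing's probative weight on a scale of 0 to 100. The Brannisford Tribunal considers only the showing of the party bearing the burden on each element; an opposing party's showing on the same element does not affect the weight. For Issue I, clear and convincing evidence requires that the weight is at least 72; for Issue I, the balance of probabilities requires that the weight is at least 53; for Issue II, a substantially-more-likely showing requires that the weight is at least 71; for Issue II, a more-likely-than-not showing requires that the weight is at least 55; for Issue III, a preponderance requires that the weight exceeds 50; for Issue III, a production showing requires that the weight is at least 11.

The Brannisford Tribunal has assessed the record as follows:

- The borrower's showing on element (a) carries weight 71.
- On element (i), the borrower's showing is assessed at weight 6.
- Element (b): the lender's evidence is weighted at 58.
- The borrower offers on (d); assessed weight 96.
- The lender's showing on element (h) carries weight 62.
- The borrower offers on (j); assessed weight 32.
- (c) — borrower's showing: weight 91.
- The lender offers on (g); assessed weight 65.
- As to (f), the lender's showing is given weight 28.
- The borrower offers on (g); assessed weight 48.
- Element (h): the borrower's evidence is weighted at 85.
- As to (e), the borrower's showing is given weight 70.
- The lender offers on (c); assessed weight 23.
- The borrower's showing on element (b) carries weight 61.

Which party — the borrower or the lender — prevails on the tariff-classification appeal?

— Issue I —
Stage I.1 (borrower, clear and convincing evidence, weight is at least 72): (a) 71 < 72 — fails.
  Stage I.1 not carried; the borrower fails its burden.
The lender prevails on this issue.
— Issue II —
Stage II.1 (borrower, a substantially-more-likely showing, weight is at least 71): (e) 70 < 71 — fails.
  Stage II.1 not carried; the borrower fails its burden.
The analysis ends at Stage II.1; the lender prevails on this issue.
— Issue III —
At Stage III.1 the borrower must meet a preponderance (weight exceeds 50): on (g) the weight is 48 (the lender's 65 is given no effect), which does not exceed 50, so (g) does not meet the standard.
  Stage III.1 not carried; the borrower fails its burden.
The lender prevails on this issue.
Per-issue: Issue I → lender; Issue II → lender; Issue III → lender. The borrower must prevail on a majority of issues; overall, the lender prevails.

lender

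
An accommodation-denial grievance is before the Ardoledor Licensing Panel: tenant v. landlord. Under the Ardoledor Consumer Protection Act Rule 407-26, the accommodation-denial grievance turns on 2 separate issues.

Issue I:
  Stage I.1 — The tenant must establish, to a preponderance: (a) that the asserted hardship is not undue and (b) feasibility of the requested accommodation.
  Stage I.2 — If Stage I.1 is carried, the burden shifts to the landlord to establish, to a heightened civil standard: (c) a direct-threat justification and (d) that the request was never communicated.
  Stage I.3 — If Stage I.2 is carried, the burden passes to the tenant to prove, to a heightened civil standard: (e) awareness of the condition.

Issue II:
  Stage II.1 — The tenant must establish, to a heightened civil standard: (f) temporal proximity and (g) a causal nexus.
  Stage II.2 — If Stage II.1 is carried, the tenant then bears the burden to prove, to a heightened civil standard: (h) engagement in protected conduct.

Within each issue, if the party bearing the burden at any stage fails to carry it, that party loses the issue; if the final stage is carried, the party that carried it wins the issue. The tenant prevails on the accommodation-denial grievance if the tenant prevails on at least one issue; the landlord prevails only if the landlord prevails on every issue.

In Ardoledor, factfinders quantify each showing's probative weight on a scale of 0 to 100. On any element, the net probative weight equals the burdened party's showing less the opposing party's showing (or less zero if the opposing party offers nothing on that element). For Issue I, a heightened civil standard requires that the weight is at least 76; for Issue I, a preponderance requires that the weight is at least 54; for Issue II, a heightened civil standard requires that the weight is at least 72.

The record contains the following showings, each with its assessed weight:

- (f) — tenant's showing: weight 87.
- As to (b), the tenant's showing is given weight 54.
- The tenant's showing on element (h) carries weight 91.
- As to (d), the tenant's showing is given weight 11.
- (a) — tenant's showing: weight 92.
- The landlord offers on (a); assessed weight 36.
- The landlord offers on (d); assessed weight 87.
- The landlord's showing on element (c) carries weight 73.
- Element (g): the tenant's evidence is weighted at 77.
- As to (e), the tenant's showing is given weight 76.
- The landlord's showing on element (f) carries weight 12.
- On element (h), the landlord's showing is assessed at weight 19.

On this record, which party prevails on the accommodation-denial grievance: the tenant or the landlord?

— Issue I —
At Stage I.1 the tenant must meet a preponderance (weight is at least 54): on (a) the weight is 92 less the opposing 36 gives net 56, which does reach 54, so (a) meets the standard; on (b) the weight is 54, which does reach 54, so (b) meets the standard.
  Stage I.1 is satisfied; the onus moves to the landlord.
At Stage I.2 the landlord must meet a heightened civil standard (weight is at least 76): on (c) the weight is 73, which does not reach 76, so (c) does not meet the standard; on (d) the weight is 87 less the opposing 11 gives net 76, which does reach 76, so (d) meets the standard.
  Stage I.2 not carried; the landlord fails its burden.
The tenant prevails on this issue.
— Issue II —
Stage II.1 (tenant, a heightened civil standard, weight is at least 72): (f) net 87−12=75 ≥ 72 — meets; (g) 77 ≥ 72 — meets.
  Stage II.1 is satisfied; the tenant continues to bear the burden.
Stage II.2 (tenant, a heightened civil standard, weight is at least 72): (h) net 91−19=72 ≥ 72 — meets.
  Stage II.2 carried; the final stage is satisfied.
All stages carried — the tenant prevails on this issue.
Per-issue: Issue I → tenant; Issue II → tenant. The tenant must prevail on at least one issue; overall, the tenant prevails.

tenant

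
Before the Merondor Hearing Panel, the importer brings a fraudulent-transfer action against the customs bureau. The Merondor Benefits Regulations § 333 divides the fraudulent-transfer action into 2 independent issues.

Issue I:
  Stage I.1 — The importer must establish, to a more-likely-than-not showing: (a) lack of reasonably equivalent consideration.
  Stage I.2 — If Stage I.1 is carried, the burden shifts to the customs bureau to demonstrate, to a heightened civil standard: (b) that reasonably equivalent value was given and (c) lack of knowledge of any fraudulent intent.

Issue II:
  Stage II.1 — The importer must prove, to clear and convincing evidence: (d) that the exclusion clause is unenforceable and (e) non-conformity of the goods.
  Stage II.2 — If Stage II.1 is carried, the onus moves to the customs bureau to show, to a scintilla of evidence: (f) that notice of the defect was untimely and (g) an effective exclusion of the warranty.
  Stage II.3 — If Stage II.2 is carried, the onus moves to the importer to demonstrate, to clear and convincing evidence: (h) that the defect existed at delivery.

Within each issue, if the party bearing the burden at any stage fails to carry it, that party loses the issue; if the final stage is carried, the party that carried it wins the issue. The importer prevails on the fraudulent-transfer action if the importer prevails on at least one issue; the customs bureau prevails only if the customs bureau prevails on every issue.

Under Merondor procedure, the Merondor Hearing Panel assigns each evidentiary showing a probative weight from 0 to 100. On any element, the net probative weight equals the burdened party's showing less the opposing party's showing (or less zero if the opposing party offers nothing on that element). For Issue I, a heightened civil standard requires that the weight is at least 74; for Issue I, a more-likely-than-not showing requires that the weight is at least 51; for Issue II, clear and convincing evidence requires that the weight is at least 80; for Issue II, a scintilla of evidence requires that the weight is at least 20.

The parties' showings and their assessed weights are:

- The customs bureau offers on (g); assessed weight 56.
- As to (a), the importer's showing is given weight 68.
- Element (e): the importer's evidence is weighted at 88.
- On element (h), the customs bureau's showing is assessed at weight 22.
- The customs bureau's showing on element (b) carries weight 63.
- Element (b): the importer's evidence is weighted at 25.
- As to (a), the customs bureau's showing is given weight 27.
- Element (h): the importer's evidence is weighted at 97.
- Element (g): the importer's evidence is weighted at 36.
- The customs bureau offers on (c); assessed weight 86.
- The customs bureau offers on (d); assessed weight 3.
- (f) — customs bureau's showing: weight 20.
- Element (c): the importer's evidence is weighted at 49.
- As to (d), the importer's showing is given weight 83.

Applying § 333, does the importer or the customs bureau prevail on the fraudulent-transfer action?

— Issue I —
Stage I.1 (importer, a more-likely-than-not showing, weight is at least 51): (a) net 68−27=41 < 51 — fails.
  Not every element is met, so the importer fails to carry Stage I.1.
The customs bureau prevails on this issue.
— Issue II —
At Stage II.1 the importer must meet clear and convincing evidence (weight is at least 80): on (d) the weight is 83 less the opposing 3 gives net 80, which does reach 80, so (d) meets the standard; on (e) the weight is 88, which does reach 80, so (e) meets the standard.
  All elements met. The burden passes to the customs bureau.
At Stage II.2 the customs bureau must meet a scintilla of evidence (weight is at least 20): on (f) the weight is 20, which does reach 20, so (f) meets the standard; on (g) the weight is 56 less the opposing 36 gives net 20, which does reach 20, so (g) meets the standard.
  Stage II.2 carried; the burden shifts to the importer.
At Stage II.3 the importer must meet clear and convincing evidence (weight is at least 80): on (h) the weight is 97 less the opposing 22 gives net 75, which does not reach 80, so (h) does not meet the standard.
  The importer does not carry Stage II.3.
So the customs bureau prevails on this issue.
Per-issue: Issue I → customs bureau; Issue II → customs bureau. The importer must prevail on at least one issue; overall, the customs bureau prevails.

customs bureau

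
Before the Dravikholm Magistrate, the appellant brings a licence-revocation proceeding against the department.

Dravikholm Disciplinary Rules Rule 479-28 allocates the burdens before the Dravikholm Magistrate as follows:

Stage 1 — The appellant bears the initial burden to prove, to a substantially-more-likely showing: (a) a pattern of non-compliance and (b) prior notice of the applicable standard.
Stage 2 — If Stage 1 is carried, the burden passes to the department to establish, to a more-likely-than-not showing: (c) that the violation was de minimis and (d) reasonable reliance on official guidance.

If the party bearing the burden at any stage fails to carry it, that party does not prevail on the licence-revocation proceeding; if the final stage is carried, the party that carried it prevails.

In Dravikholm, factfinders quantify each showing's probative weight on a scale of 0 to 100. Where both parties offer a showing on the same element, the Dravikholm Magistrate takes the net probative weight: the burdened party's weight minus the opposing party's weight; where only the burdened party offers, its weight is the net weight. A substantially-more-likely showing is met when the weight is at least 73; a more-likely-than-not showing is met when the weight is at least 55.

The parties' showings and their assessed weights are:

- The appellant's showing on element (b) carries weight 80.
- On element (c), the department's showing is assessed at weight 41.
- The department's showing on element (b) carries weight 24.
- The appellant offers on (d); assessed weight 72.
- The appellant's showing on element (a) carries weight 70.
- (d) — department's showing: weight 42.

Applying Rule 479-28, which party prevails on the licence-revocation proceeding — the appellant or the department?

At Stage 1 the appellant must meet a substantially-more-likely showing (weight is at least 73): on (a) the weight is 70, which does not reach 73, so (a) does not meet the standard; on (b) the weight is 80 less the opposing 24 gives net 56, which does not reach 73, so (b) does not meet the standard.
  Not every element is met, so the appellant fails to carry Stage 1.
The department prevails.

department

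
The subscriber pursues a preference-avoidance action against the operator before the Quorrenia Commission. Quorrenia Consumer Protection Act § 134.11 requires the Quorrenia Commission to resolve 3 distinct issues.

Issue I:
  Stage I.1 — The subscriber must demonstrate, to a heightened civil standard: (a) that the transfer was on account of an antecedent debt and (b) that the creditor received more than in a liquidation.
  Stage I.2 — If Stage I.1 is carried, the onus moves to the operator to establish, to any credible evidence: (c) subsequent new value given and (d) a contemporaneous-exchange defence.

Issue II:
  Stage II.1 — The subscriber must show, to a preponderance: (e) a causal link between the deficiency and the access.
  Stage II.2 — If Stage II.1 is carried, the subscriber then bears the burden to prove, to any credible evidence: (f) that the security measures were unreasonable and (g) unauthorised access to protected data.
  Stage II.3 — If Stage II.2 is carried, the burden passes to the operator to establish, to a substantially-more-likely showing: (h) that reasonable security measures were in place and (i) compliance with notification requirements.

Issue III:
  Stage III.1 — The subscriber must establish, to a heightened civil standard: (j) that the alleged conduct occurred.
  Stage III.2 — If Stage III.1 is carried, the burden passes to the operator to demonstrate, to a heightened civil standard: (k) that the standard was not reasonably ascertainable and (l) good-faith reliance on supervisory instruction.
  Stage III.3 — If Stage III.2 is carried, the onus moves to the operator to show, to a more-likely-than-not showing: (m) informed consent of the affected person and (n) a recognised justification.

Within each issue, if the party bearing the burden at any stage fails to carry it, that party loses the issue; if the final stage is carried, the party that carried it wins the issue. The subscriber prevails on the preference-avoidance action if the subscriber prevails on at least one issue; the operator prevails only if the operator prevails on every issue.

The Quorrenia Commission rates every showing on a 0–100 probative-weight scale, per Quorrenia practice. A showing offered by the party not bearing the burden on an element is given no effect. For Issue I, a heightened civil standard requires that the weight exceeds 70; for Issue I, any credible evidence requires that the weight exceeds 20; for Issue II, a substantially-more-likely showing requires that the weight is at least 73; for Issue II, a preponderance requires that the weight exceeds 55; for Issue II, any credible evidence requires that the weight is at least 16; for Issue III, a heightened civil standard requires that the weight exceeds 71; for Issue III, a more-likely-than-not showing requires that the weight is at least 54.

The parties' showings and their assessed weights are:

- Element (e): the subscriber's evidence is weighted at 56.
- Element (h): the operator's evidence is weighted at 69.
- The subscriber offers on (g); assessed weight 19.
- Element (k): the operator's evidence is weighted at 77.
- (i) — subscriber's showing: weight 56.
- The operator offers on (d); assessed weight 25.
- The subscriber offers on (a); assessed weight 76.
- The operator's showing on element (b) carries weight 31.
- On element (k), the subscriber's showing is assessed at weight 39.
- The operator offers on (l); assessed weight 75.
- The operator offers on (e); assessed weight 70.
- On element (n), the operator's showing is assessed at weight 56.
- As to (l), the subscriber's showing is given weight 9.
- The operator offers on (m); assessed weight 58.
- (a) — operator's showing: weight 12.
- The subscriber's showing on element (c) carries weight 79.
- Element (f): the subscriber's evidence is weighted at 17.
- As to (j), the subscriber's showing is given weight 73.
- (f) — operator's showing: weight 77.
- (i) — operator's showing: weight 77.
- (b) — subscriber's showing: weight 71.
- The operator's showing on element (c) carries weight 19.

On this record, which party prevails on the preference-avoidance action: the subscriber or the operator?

subscriber

— Issue I —
At Stage I.1 the subscriber must meet a heightened civil standard (weight exceeds 70): on (a) the weight is 76 (the operator's 12 is given no effect), which does exceed 70, so (a) meets the standard; on (b) the weight is 71 (the operator's 31 is given no effect), > 70, so (b) meets the standard.
  All elements met. The burden passes to the operator.
At Stage I.2 the operator must meet any credible evidence (weight exceeds 20): on (c) the weight is 19 (the subscriber's 79 is given no effect), ≤ 20, so (c) does not meet the standard; on (d) the weight is 25, which does exceed 20, so (d) meets the standard.
  Stage I.2 not carried; the operator fails its burden.
So the subscriber prevails on this issue.
— Issue II —
Stage II.1 — burden on subscriber; standard: a preponderance (weight exceeds 55).
    (e): 56 (operator's 70 disregarded) > 55 [met]
  All elements met. The subscriber retains the burden for Stage II.2.
Stage II.2 — burden on subscriber; standard: any credible evidence (weight is at least 16).
    (f): 17 (operator's 77 disregarded) ≥ 16 [met]
    (g): 19 ≥ 16 [met]
  Stage II.2 carried; the burden shifts to the operator.
Stage II.3 — burden on operator; standard: a substantially-more-likely showing (weight is at least 73).
    (h): 69 < 73 [not met]
    (i): 77 (subscriber's 56 disregarded) ≥ 73 [met]
  The operator does not carry Stage II.3.
The analysis ends at Stage II.3; the subscriber prevails on this issue.
— Issue III —
At Stage III.1 the subscriber must meet a heightened civil standard (weight exceeds 71): on (j) the weight is 73, which does exceed 71, so (j) meets the standard.
  All elements met. The burden passes to the operator.
At Stage III.2 the operator must meet a heightened civil standard (weight exceeds 71): on (k) the weight is 77 (the subscriber's 39 is given no effect), > 71, so (k) meets the standard; on (l) the weight is 75 (the subscriber's 9 is given no effect), which does exceed 71, so (l) meets the standard.
  Stage III.2 is satisfied; the operator continues to bear the burden.
At Stage III.3 the operator must meet a more-likely-than-not showing (weight is at least 54): on (m) the weight is 58, ≥ 54, so (m) meets the standard; on (n) the weight is 56, which does reach 54, so (n) meets the standard.
  The operator carries the last stage.
With every stage satisfied, the operator prevails on this issue.
Per-issue: Issue I → subscriber; Issue II → subscriber; Issue III → operator. The subscriber must prevail on at least one issue; overall, the subscriber prevails.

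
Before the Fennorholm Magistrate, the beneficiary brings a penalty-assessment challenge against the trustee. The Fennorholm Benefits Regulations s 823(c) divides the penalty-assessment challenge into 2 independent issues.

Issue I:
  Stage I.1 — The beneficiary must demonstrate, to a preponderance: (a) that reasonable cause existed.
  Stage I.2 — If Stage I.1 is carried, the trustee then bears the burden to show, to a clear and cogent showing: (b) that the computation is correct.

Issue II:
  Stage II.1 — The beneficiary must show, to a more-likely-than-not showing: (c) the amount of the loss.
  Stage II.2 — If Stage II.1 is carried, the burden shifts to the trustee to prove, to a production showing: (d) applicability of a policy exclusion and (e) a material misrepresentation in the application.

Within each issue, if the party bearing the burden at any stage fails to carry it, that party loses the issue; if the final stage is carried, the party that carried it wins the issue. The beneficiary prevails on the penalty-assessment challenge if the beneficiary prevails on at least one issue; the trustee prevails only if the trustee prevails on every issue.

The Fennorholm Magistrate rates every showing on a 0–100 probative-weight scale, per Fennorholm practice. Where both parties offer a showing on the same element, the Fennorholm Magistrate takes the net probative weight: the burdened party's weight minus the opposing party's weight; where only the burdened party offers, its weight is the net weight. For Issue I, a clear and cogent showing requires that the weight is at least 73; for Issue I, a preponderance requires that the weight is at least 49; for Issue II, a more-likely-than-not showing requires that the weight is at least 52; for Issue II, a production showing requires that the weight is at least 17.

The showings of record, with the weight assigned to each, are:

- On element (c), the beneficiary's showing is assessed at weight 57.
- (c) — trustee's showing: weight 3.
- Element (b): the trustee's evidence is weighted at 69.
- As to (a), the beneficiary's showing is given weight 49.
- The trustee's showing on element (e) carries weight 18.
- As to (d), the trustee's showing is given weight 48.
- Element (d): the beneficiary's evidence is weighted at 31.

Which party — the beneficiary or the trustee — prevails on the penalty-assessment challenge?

beneficiary

— Issue I —
Stage I.1 (beneficiary, a preponderance, weight is at least 49): (a) 49 ≥ 49 — meets.
  All elements met. The burden passes to the trustee.
Stage I.2 (trustee, a clear and cogent showing, weight is at least 73): (b) 69 < 73 — fails.
  Not every element is met, so the trustee fails to carry Stage I.2.
The beneficiary prevails on this issue.
— Issue II —
Stage II.1 (beneficiary, a more-likely-than-not showing, weight is at least 52): (c) net 57−3=54 ≥ 52 — meets.
  The beneficiary carries Stage II.1; the trustee now bears the burden.
Stage II.2 (trustee, a production showing, weight is at least 17): (d) net 48−31=17 ≥ 17 — meets; (e) 18 ≥ 17 — meets.
  The trustee carries the last stage.
Every stage carried; the trustee prevails on this issue.
Per-issue: Issue I → beneficiary; Issue II → trustee. The beneficiary must prevail on at least one issue; overall, the beneficiary prevails.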